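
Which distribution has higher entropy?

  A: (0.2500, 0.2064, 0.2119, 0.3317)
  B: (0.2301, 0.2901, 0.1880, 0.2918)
B

Both distributions are close to uniform, making this a harder comparison.

H(A) = 1.9723 bits
H(B) = 1.9775 bits

The distribution closer to uniform has higher entropy.
Answer: B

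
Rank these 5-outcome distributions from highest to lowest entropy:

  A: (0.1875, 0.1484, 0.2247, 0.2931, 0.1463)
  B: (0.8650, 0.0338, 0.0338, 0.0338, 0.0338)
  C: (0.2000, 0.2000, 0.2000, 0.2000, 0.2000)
C > A > B

Key insight: Entropy is maximized by uniform distributions and minimized by concentrated distributions.

- Uniform distributions have maximum entropy log₂(5) = 2.3219 bits
- The more "peaked" or concentrated a distribution, the lower its entropy

Entropies:
  H(A) = 2.2699 bits
  H(B) = 0.8410 bits
  H(C) = 2.3219 bits

Ranking: C > A > B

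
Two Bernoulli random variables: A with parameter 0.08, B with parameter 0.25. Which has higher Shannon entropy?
B

For binary distributions, entropy is maximized at p=0.5 and decreases as p moves toward 0 or 1.

H(A) = H(0.08) = 0.4022 bits
H(B) = H(0.25) = 0.8113 bits

Distribution B (p=0.25) is closer to uniform (p=0.5), so it has higher entropy.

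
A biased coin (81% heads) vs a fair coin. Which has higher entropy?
Fair coin

The fair coin is uniform (p=0.5), maximizing binary entropy at 1 bit. The biased coin has H(0.81) ≈ 0.701 bits — its outcome is more predictable, so its entropy is lower.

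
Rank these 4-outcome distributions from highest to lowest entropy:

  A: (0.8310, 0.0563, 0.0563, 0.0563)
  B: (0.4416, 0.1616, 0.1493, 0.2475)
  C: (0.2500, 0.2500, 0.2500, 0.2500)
C > B > A

Key insight: Entropy is maximized by uniform distributions and minimized by concentrated distributions.

- Uniform distributions have maximum entropy log₂(4) = 2.0000 bits
- The more "peaked" or concentrated a distribution, the lower its entropy

Entropies:
  H(A) = 0.9233 bits
  H(B) = 1.8539 bits
  H(C) = 2.0000 bits

Ranking: C > B > A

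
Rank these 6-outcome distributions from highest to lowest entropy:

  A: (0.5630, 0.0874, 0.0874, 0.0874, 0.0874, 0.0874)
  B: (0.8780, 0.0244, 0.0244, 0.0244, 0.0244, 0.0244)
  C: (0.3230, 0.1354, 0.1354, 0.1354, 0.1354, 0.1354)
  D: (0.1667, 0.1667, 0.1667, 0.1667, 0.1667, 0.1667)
D > C > A > B

Key insight: Entropy is maximized by uniform distributions and minimized by concentrated distributions.

Entropies:
  H(A) = 2.0032 bits
  H(B) = 0.8184 bits
  H(C) = 2.4796 bits
  H(D) = 2.5850 bits

Ranking: D > C > A > B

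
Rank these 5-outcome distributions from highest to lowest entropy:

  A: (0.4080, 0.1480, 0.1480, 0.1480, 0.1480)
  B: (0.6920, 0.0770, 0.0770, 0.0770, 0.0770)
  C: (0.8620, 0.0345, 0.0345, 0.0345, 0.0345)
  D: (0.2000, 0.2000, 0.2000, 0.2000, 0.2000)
D > A > B > C

Key insight: Entropy is maximized by uniform distributions and minimized by concentrated distributions.

Entropies:
  H(A) = 2.1594 bits
  H(B) = 1.5069 bits
  H(C) = 0.8550 bits
  H(D) = 2.3219 bits

Ranking: D > A > B > C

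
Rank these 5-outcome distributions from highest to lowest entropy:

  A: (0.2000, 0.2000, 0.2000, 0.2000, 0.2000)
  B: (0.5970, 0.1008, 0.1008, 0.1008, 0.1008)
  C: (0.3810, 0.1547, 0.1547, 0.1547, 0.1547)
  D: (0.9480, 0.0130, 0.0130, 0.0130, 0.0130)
A > C > B > D

Key insight: Entropy is maximized by uniform distributions and minimized by concentrated distributions.

Entropies:
  H(A) = 2.3219 bits
  H(B) = 1.7787 bits
  H(C) = 2.1967 bits
  H(D) = 0.3988 bits

Ranking: A > C > B > D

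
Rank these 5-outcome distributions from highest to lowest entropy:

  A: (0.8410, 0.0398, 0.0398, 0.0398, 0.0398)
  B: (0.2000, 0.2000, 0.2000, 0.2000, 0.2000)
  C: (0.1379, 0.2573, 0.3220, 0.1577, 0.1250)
B > C > A

Key insight: Entropy is maximized by uniform distributions and minimized by concentrated distributions.

- Uniform distributions have maximum entropy log₂(5) = 2.3219 bits
- The more "peaked" or concentrated a distribution, the lower its entropy

Entropies:
  H(A) = 0.9499 bits
  H(B) = 2.3219 bits
  H(C) = 2.2199 bits

Ranking: B > C > A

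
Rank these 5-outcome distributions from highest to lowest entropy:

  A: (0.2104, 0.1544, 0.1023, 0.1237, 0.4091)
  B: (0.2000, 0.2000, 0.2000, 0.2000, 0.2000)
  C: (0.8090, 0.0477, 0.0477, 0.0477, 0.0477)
B > A > C

Key insight: Entropy is maximized by uniform distributions and minimized by concentrated distributions.

- Uniform distributions have maximum entropy log₂(5) = 2.3219 bits
- The more "peaked" or concentrated a distribution, the lower its entropy

Entropies:
  H(A) = 2.1263 bits
  H(B) = 2.3219 bits
  H(C) = 1.0856 bits

Ranking: B > A > C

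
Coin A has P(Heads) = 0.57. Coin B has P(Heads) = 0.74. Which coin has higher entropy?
A

For binary distributions, entropy is maximized at p=0.5 and decreases as p moves toward 0 or 1.

H(A) = H(0.57) = 0.9858 bits
H(B) = H(0.74) = 0.8267 bits

Distribution A (p=0.57) is closer to uniform (p=0.5), so it has higher entropy.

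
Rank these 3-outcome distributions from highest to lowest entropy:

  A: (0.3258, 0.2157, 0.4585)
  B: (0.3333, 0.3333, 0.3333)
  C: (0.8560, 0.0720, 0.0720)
B > A > C

Key insight: Entropy is maximized by uniform distributions and minimized by concentrated distributions.

- Uniform distributions have maximum entropy log₂(3) = 1.5850 bits
- The more "peaked" or concentrated a distribution, the lower its entropy

Entropies:
  H(A) = 1.5203 bits
  H(B) = 1.5850 bits
  H(C) = 0.7386 bits

Ranking: B > A > C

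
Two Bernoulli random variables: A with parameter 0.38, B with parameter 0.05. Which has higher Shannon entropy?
A

For binary distributions, entropy is maximized at p=0.5 and decreases as p moves toward 0 or 1.

H(A) = H(0.38) = 0.9580 bits
H(B) = H(0.05) = 0.2864 bits

Distribution A (p=0.38) is closer to uniform (p=0.5), so it has higher entropy.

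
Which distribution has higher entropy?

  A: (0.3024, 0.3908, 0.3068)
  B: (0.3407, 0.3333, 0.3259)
B

Both distributions are close to uniform, making this a harder comparison.

H(A) = 1.5745 bits
H(B) = 1.5847 bits

The distribution closer to uniform has higher entropy.
Answer: B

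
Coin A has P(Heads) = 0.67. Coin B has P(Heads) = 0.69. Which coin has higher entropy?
A

For binary distributions, entropy is maximized at p=0.5 and decreases as p moves toward 0 or 1.

H(A) = H(0.67) = 0.9149 bits
H(B) = H(0.69) = 0.8932 bits

Distribution A (p=0.67) is closer to uniform (p=0.5), so it has higher entropy.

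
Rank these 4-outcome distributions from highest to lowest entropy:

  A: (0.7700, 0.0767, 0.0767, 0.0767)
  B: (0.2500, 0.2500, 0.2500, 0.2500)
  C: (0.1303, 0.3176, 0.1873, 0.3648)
B > C > A

Key insight: Entropy is maximized by uniform distributions and minimized by concentrated distributions.

- Uniform distributions have maximum entropy log₂(4) = 2.0000 bits
- The more "peaked" or concentrated a distribution, the lower its entropy

Entropies:
  H(A) = 1.1426 bits
  H(B) = 2.0000 bits
  H(C) = 1.8921 bits

Ranking: B > C > A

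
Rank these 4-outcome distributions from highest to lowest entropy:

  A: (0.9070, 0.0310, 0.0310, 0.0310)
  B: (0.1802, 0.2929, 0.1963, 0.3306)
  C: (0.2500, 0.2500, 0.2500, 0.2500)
C > B > A

Key insight: Entropy is maximized by uniform distributions and minimized by concentrated distributions.

- Uniform distributions have maximum entropy log₂(4) = 2.0000 bits
- The more "peaked" or concentrated a distribution, the lower its entropy

Entropies:
  H(A) = 0.5938 bits
  H(B) = 1.9534 bits
  H(C) = 2.0000 bits

Ranking: C > B > A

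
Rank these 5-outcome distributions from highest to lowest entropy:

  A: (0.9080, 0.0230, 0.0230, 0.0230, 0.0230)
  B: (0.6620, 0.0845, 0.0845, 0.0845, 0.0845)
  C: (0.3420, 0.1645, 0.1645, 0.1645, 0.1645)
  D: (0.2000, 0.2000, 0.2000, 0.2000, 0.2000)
D > C > B > A

Key insight: Entropy is maximized by uniform distributions and minimized by concentrated distributions.

Entropies:
  H(A) = 0.6271 bits
  H(B) = 1.5989 bits
  H(C) = 2.2427 bits
  H(D) = 2.3219 bits

Ranking: D > C > B > A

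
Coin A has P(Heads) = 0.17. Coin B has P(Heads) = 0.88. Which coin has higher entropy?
A

For binary distributions, entropy is maximized at p=0.5 and decreases as p moves toward 0 or 1.

H(A) = H(0.17) = 0.6577 bits
H(B) = H(0.88) = 0.5294 bits

Distribution A (p=0.17) is closer to uniform (p=0.5), so it has higher entropy.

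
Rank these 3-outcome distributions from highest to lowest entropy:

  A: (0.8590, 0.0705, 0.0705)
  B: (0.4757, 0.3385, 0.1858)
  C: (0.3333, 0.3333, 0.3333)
C > B > A

Key insight: Entropy is maximized by uniform distributions and minimized by concentrated distributions.

- Uniform distributions have maximum entropy log₂(3) = 1.5850 bits
- The more "peaked" or concentrated a distribution, the lower its entropy

Entropies:
  H(A) = 0.7279 bits
  H(B) = 1.4901 bits
  H(C) = 1.5850 bits

Ranking: C > B > A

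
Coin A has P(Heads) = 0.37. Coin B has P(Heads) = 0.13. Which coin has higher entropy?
A

For binary distributions, entropy is maximized at p=0.5 and decreases as p moves toward 0 or 1.

H(A) = H(0.37) = 0.9507 bits
H(B) = H(0.13) = 0.5574 bits

Distribution A (p=0.37) is closer to uniform (p=0.5), so it has higher entropy.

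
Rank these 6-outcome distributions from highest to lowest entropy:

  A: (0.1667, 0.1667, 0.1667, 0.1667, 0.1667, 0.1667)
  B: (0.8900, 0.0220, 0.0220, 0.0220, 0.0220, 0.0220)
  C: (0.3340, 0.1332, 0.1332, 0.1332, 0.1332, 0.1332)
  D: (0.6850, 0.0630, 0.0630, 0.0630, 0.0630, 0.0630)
A > C > D > B

Key insight: Entropy is maximized by uniform distributions and minimized by concentrated distributions.

Entropies:
  H(A) = 2.5850 bits
  H(B) = 0.7553 bits
  H(C) = 2.4654 bits
  H(D) = 1.6303 bits

Ranking: A > C > D > B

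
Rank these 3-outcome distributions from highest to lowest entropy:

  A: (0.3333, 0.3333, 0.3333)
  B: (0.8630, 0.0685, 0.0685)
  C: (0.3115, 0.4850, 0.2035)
A > C > B

Key insight: Entropy is maximized by uniform distributions and minimized by concentrated distributions.

- Uniform distributions have maximum entropy log₂(3) = 1.5850 bits
- The more "peaked" or concentrated a distribution, the lower its entropy

Entropies:
  H(A) = 1.5850 bits
  H(B) = 0.7133 bits
  H(C) = 1.4979 bits

Ranking: A > C > B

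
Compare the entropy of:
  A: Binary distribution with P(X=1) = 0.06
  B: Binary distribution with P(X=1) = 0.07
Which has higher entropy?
B

For binary distributions, entropy is maximized at p=0.5 and decreases as p moves toward 0 or 1.

H(A) = H(0.06) = 0.3274 bits
H(B) = H(0.07) = 0.3659 bits

Distribution B (p=0.07) is closer to uniform (p=0.5), so it has higher entropy.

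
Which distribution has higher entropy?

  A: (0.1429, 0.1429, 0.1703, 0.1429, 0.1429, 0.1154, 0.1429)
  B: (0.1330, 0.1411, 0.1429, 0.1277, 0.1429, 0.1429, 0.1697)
B

Both distributions are close to uniform, making this a harder comparison.

H(A) = 2.7997 bits
H(B) = 2.8022 bits

The distribution closer to uniform has higher entropy.
Answer: B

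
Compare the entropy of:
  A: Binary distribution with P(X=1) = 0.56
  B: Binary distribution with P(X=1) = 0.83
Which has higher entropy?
A

For binary distributions, entropy is maximized at p=0.5 and decreases as p moves toward 0 or 1.

H(A) = H(0.56) = 0.9896 bits
H(B) = H(0.83) = 0.6577 bits

Distribution A (p=0.56) is closer to uniform (p=0.5), so it has higher entropy.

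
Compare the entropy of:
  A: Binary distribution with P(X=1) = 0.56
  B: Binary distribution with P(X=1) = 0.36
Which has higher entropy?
A

For binary distributions, entropy is maximized at p=0.5 and decreases as p moves toward 0 or 1.

H(A) = H(0.56) = 0.9896 bits
H(B) = H(0.36) = 0.9427 bits

Distribution A (p=0.56) is closer to uniform (p=0.5), so it has higher entropy.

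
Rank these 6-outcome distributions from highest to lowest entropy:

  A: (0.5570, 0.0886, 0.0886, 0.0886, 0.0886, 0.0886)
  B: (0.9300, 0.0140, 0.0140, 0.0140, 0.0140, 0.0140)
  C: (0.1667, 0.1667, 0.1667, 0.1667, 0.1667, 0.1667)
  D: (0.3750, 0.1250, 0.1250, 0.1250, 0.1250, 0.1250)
C > D > A > B

Key insight: Entropy is maximized by uniform distributions and minimized by concentrated distributions.

Entropies:
  H(A) = 2.0192 bits
  H(B) = 0.5285 bits
  H(C) = 2.5850 bits
  H(D) = 2.4056 bits

Ranking: C > D > A > B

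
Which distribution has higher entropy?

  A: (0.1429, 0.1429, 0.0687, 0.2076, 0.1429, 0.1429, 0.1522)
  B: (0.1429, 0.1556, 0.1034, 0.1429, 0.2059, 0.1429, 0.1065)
B

Both distributions are close to uniform, making this a harder comparison.

H(A) = 2.7540 bits
H(B) = 2.7729 bits

The distribution closer to uniform has higher entropy.
Answer: B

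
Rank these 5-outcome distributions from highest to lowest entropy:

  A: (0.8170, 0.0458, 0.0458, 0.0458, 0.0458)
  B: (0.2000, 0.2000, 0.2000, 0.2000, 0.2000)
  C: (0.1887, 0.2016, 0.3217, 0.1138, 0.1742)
B > C > A

Key insight: Entropy is maximized by uniform distributions and minimized by concentrated distributions.

- Uniform distributions have maximum entropy log₂(5) = 2.3219 bits
- The more "peaked" or concentrated a distribution, the lower its entropy

Entropies:
  H(A) = 1.0526 bits
  H(B) = 2.3219 bits
  H(C) = 2.2422 bits

Ranking: B > C > A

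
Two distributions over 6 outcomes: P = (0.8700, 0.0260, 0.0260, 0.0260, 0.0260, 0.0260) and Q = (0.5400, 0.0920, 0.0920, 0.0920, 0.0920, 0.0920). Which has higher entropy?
Q

P is highly concentrated on one outcome (87%), making it nearly deterministic. Q spreads its mass more evenly (max 54%). The more spread-out distribution has higher entropy: H(P) ≈ 0.859 bits, H(Q) ≈ 2.063 bits.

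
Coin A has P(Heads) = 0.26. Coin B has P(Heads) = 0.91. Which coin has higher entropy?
A

For binary distributions, entropy is maximized at p=0.5 and decreases as p moves toward 0 or 1.

H(A) = H(0.26) = 0.8267 bits
H(B) = H(0.91) = 0.4365 bits

Distribution A (p=0.26) is closer to uniform (p=0.5), so it has higher entropy.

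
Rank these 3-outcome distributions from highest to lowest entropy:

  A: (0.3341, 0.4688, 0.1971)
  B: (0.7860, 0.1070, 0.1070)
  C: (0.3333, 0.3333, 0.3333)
C > A > B

Key insight: Entropy is maximized by uniform distributions and minimized by concentrated distributions.

- Uniform distributions have maximum entropy log₂(3) = 1.5850 bits
- The more "peaked" or concentrated a distribution, the lower its entropy

Entropies:
  H(A) = 1.5026 bits
  H(B) = 0.9631 bits
  H(C) = 1.5850 bits

Ranking: C > A > B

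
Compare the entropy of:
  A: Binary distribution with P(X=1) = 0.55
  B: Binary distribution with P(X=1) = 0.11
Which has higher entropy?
A

For binary distributions, entropy is maximized at p=0.5 and decreases as p moves toward 0 or 1.

H(A) = H(0.55) = 0.9928 bits
H(B) = H(0.11) = 0.4999 bits

Distribution A (p=0.55) is closer to uniform (p=0.5), so it has higher entropy.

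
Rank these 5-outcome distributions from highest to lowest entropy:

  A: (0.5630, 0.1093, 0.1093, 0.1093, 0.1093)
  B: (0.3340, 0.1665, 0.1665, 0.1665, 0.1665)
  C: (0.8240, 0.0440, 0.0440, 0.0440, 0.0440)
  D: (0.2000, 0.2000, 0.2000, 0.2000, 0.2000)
D > B > A > C

Key insight: Entropy is maximized by uniform distributions and minimized by concentrated distributions.

Entropies:
  H(A) = 1.8625 bits
  H(B) = 2.2510 bits
  H(C) = 1.0232 bits
  H(D) = 2.3219 bits

Ranking: D > B > A > C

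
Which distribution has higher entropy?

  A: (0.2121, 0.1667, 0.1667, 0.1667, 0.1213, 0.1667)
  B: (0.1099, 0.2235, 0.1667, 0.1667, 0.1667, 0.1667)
A

Both distributions are close to uniform, making this a harder comparison.

H(A) = 2.5669 bits
H(B) = 2.5565 bits

The distribution closer to uniform has higher entropy.
Answer: A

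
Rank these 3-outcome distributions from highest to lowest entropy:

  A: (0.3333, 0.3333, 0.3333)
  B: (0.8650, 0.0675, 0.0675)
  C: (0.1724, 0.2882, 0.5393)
A > C > B

Key insight: Entropy is maximized by uniform distributions and minimized by concentrated distributions.

- Uniform distributions have maximum entropy log₂(3) = 1.5850 bits
- The more "peaked" or concentrated a distribution, the lower its entropy

Entropies:
  H(A) = 1.5850 bits
  H(B) = 0.7060 bits
  H(C) = 1.4349 bits

Ranking: A > C > B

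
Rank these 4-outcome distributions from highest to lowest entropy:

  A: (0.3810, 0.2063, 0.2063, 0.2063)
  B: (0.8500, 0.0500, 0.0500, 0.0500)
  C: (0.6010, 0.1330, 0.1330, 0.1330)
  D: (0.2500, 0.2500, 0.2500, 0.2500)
D > A > C > B

Key insight: Entropy is maximized by uniform distributions and minimized by concentrated distributions.

Entropies:
  H(A) = 1.9398 bits
  H(B) = 0.8476 bits
  H(C) = 1.6028 bits
  H(D) = 2.0000 bits

Ranking: D > A > C > B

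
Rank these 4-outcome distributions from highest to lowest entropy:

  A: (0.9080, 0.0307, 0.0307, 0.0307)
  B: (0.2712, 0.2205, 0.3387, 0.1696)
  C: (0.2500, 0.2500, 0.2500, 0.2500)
C > B > A

Key insight: Entropy is maximized by uniform distributions and minimized by concentrated distributions.

- Uniform distributions have maximum entropy log₂(4) = 2.0000 bits
- The more "peaked" or concentrated a distribution, the lower its entropy

Entropies:
  H(A) = 0.5889 bits
  H(B) = 1.9547 bits
  H(C) = 2.0000 bits

Ranking: C > B > A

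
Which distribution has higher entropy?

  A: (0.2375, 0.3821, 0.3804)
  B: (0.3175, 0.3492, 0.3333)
B

Both distributions are close to uniform, making this a harder comparison.

H(A) = 1.5533 bits
H(B) = 1.5839 bits

The distribution closer to uniform has higher entropy.
Answer: B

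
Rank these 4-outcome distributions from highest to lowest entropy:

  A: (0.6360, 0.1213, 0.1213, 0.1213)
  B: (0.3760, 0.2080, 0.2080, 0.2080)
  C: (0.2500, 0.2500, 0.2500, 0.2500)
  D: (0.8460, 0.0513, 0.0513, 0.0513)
C > B > A > D

Key insight: Entropy is maximized by uniform distributions and minimized by concentrated distributions.

Entropies:
  H(A) = 1.5229 bits
  H(B) = 1.9442 bits
  H(C) = 2.0000 bits
  H(D) = 0.8638 bits

Ranking: C > B > A > D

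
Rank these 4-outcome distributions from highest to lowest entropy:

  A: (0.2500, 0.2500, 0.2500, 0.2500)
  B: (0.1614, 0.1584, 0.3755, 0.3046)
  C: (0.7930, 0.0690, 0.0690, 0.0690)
A > B > C

Key insight: Entropy is maximized by uniform distributions and minimized by concentrated distributions.

- Uniform distributions have maximum entropy log₂(4) = 2.0000 bits
- The more "peaked" or concentrated a distribution, the lower its entropy

Entropies:
  H(A) = 2.0000 bits
  H(B) = 1.8989 bits
  H(C) = 1.0638 bits

Ranking: A > B > C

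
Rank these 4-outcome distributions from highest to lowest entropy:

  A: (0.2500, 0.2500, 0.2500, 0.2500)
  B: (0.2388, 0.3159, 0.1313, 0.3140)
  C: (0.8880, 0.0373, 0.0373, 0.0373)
A > B > C

Key insight: Entropy is maximized by uniform distributions and minimized by concentrated distributions.

- Uniform distributions have maximum entropy log₂(4) = 2.0000 bits
- The more "peaked" or concentrated a distribution, the lower its entropy

Entropies:
  H(A) = 2.0000 bits
  H(B) = 1.9279 bits
  H(C) = 0.6834 bits

Ranking: A > B > C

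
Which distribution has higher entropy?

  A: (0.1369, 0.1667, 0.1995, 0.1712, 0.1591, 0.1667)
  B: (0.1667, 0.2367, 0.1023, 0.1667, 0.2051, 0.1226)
A

Both distributions are close to uniform, making this a harder comparison.

H(A) = 2.5762 bits
H(B) = 2.5302 bits

The distribution closer to uniform has higher entropy.
Answer: A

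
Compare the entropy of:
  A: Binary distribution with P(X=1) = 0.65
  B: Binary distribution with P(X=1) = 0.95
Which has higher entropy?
A

For binary distributions, entropy is maximized at p=0.5 and decreases as p moves toward 0 or 1.

H(A) = H(0.65) = 0.9341 bits
H(B) = H(0.95) = 0.2864 bits

Distribution A (p=0.65) is closer to uniform (p=0.5), so it has higher entropy.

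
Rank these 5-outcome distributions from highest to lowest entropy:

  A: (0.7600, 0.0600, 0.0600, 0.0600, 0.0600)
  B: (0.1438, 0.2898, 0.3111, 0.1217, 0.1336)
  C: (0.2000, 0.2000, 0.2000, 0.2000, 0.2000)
C > B > A

Key insight: Entropy is maximized by uniform distributions and minimized by concentrated distributions.

- Uniform distributions have maximum entropy log₂(5) = 2.3219 bits
- The more "peaked" or concentrated a distribution, the lower its entropy

Entropies:
  H(A) = 1.2750 bits
  H(B) = 2.2020 bits
  H(C) = 2.3219 bits

Ranking: C > B > A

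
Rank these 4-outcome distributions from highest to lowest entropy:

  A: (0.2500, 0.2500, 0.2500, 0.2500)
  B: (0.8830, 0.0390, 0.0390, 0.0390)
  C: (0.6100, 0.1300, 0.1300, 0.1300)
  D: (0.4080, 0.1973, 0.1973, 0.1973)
A > D > C > B

Key insight: Entropy is maximized by uniform distributions and minimized by concentrated distributions.

Entropies:
  H(A) = 2.0000 bits
  H(B) = 0.7061 bits
  H(C) = 1.5829 bits
  H(D) = 1.9137 bits

Ranking: A > D > C > B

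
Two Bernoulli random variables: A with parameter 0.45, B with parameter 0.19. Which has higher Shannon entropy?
A

For binary distributions, entropy is maximized at p=0.5 and decreases as p moves toward 0 or 1.

H(A) = H(0.45) = 0.9928 bits
H(B) = H(0.19) = 0.7015 bits

Distribution A (p=0.45) is closer to uniform (p=0.5), so it has higher entropy.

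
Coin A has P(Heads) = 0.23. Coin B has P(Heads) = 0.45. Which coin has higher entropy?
B

For binary distributions, entropy is maximized at p=0.5 and decreases as p moves toward 0 or 1.

H(A) = H(0.23) = 0.7780 bits
H(B) = H(0.45) = 0.9928 bits

Distribution B (p=0.45) is closer to uniform (p=0.5), so it has higher entropy.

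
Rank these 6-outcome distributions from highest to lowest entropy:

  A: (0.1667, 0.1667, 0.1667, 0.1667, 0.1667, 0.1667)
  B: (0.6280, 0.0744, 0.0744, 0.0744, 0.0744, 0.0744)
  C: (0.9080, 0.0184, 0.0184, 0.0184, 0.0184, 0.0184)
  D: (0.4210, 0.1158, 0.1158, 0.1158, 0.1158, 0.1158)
A > D > B > C

Key insight: Entropy is maximized by uniform distributions and minimized by concentrated distributions.

Entropies:
  H(A) = 2.5850 bits
  H(B) = 1.8160 bits
  H(C) = 0.6567 bits
  H(D) = 2.3263 bits

Ranking: A > D > B > C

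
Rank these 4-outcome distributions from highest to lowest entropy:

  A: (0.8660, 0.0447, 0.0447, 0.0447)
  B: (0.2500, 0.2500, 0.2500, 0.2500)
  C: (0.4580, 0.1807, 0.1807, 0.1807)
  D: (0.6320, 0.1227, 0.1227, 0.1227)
B > C > D > A

Key insight: Entropy is maximized by uniform distributions and minimized by concentrated distributions.

Entropies:
  H(A) = 0.7807 bits
  H(B) = 2.0000 bits
  H(C) = 1.8540 bits
  H(D) = 1.5324 bits

Ranking: B > C > D > A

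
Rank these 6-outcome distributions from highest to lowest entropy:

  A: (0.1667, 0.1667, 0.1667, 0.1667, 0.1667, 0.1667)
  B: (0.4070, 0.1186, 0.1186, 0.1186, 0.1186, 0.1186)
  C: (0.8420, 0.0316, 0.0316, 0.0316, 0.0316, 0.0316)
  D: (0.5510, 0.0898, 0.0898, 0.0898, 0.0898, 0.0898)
A > B > D > C

Key insight: Entropy is maximized by uniform distributions and minimized by concentrated distributions.

Entropies:
  H(A) = 2.5850 bits
  H(B) = 2.3518 bits
  H(C) = 0.9964 bits
  H(D) = 2.0350 bits

Ranking: A > B > D > C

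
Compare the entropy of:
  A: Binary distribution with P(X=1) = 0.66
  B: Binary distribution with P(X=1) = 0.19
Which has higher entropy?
A

For binary distributions, entropy is maximized at p=0.5 and decreases as p moves toward 0 or 1.

H(A) = H(0.66) = 0.9248 bits
H(B) = H(0.19) = 0.7015 bits

Distribution A (p=0.66) is closer to uniform (p=0.5), so it has higher entropy.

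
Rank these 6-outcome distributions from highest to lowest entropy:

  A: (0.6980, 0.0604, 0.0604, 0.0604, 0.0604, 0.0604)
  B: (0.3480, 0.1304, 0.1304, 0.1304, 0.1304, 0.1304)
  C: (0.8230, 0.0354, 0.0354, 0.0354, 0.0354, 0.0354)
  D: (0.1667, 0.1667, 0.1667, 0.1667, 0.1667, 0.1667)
D > B > A > C

Key insight: Entropy is maximized by uniform distributions and minimized by concentrated distributions.

Entropies:
  H(A) = 1.5849 bits
  H(B) = 2.4462 bits
  H(C) = 1.0845 bits
  H(D) = 2.5850 bits

Ranking: D > B > A > C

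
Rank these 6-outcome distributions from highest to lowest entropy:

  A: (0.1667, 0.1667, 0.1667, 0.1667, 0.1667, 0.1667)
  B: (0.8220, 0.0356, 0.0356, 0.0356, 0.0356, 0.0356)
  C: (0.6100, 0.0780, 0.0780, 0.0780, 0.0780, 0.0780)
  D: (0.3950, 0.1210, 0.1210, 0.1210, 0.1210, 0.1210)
A > D > C > B

Key insight: Entropy is maximized by uniform distributions and minimized by concentrated distributions.

Entropies:
  H(A) = 2.5850 bits
  H(B) = 1.0890 bits
  H(C) = 1.8704 bits
  H(D) = 2.3727 bits

Ranking: A > D > C > B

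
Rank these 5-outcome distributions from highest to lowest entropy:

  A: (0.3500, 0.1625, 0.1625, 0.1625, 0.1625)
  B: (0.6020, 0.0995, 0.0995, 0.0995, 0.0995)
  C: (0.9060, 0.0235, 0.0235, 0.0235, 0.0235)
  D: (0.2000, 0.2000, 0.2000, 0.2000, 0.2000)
D > A > B > C

Key insight: Entropy is maximized by uniform distributions and minimized by concentrated distributions.

Entropies:
  H(A) = 2.2341 bits
  H(B) = 1.7658 bits
  H(C) = 0.6377 bits
  H(D) = 2.3219 bits

Ranking: D > A > B > C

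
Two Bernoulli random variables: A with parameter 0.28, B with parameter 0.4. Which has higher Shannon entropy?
B

For binary distributions, entropy is maximized at p=0.5 and decreases as p moves toward 0 or 1.

H(A) = H(0.28) = 0.8555 bits
H(B) = H(0.4) = 0.9710 bits

Distribution B (p=0.4) is closer to uniform (p=0.5), so it has higher entropy.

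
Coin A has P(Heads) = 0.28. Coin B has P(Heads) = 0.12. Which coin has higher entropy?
A

For binary distributions, entropy is maximized at p=0.5 and decreases as p moves toward 0 or 1.

H(A) = H(0.28) = 0.8555 bits
H(B) = H(0.12) = 0.5294 bits

Distribution A (p=0.28) is closer to uniform (p=0.5), so it has higher entropy.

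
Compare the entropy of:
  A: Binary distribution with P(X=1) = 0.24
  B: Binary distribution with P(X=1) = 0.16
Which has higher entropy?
A

For binary distributions, entropy is maximized at p=0.5 and decreases as p moves toward 0 or 1.

H(A) = H(0.24) = 0.7950 bits
H(B) = H(0.16) = 0.6343 bits

Distribution A (p=0.24) is closer to uniform (p=0.5), so it has higher entropy.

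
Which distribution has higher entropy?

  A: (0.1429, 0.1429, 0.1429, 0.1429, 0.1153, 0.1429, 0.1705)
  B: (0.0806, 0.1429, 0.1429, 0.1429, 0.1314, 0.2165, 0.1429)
A

Both distributions are close to uniform, making this a harder comparison.

H(A) = 2.7996 bits
H(B) = 2.7598 bits

The distribution closer to uniform has higher entropy.
Answer: A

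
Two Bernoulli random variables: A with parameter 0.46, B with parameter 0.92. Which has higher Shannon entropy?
A

For binary distributions, entropy is maximized at p=0.5 and decreases as p moves toward 0 or 1.

H(A) = H(0.46) = 0.9954 bits
H(B) = H(0.92) = 0.4022 bits

Distribution A (p=0.46) is closer to uniform (p=0.5), so it has higher entropy.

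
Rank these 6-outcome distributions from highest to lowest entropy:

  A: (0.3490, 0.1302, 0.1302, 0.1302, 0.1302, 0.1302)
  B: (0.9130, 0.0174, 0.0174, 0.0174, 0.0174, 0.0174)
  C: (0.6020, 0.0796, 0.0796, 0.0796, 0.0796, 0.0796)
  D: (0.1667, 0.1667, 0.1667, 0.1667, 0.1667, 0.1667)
D > A > C > B

Key insight: Entropy is maximized by uniform distributions and minimized by concentrated distributions.

Entropies:
  H(A) = 2.4447 bits
  H(B) = 0.6284 bits
  H(C) = 1.8939 bits
  H(D) = 2.5850 bits

Ranking: D > A > C > B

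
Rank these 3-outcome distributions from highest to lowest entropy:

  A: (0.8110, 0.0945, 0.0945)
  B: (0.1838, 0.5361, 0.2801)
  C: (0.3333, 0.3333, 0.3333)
C > B > A

Key insight: Entropy is maximized by uniform distributions and minimized by concentrated distributions.

- Uniform distributions have maximum entropy log₂(3) = 1.5850 bits
- The more "peaked" or concentrated a distribution, the lower its entropy

Entropies:
  H(A) = 0.8884 bits
  H(B) = 1.4457 bits
  H(C) = 1.5850 bits

Ranking: C > B > A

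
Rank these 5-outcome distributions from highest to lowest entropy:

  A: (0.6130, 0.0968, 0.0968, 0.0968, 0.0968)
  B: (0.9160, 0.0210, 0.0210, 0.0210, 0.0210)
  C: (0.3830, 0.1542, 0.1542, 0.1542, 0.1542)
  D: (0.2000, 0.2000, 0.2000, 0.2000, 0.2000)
D > C > A > B

Key insight: Entropy is maximized by uniform distributions and minimized by concentrated distributions.

Entropies:
  H(A) = 1.7368 bits
  H(B) = 0.5841 bits
  H(C) = 2.1941 bits
  H(D) = 2.3219 bits

Ranking: D > C > A > B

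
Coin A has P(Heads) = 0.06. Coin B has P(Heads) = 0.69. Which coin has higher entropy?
B

For binary distributions, entropy is maximized at p=0.5 and decreases as p moves toward 0 or 1.

H(A) = H(0.06) = 0.3274 bits
H(B) = H(0.69) = 0.8932 bits

Distribution B (p=0.69) is closer to uniform (p=0.5), so it has higher entropy.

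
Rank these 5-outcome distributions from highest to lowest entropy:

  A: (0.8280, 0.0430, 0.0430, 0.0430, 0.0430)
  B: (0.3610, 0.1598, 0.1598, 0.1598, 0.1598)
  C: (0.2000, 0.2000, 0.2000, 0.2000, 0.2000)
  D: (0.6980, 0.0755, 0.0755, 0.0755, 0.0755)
C > B > D > A

Key insight: Entropy is maximized by uniform distributions and minimized by concentrated distributions.

Entropies:
  H(A) = 1.0063 bits
  H(B) = 2.2215 bits
  H(C) = 2.3219 bits
  H(D) = 1.4877 bits

Ranking: C > B > D > A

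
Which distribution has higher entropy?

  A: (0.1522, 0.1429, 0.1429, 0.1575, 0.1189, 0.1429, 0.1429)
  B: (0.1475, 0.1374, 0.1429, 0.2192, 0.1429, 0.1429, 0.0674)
A

Both distributions are close to uniform, making this a harder comparison.

H(A) = 2.8028 bits
H(B) = 2.7460 bits

The distribution closer to uniform has higher entropy.
Answer: A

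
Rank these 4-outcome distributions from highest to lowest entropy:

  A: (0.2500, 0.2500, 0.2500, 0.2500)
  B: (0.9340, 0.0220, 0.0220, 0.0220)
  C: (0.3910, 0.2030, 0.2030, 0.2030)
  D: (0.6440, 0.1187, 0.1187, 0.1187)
A > C > D > B

Key insight: Entropy is maximized by uniform distributions and minimized by concentrated distributions.

Entropies:
  H(A) = 2.0000 bits
  H(B) = 0.4554 bits
  H(C) = 1.9307 bits
  H(D) = 1.5036 bits

Ranking: A > C > D > B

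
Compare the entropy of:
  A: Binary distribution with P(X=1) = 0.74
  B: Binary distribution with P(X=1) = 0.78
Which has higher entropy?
A

For binary distributions, entropy is maximized at p=0.5 and decreases as p moves toward 0 or 1.

H(A) = H(0.74) = 0.8267 bits
H(B) = H(0.78) = 0.7602 bits

Distribution A (p=0.74) is closer to uniform (p=0.5), so it has higher entropy.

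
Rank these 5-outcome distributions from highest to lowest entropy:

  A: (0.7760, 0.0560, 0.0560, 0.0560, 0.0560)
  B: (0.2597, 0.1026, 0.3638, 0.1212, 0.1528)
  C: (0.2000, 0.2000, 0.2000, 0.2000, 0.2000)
C > B > A

Key insight: Entropy is maximized by uniform distributions and minimized by concentrated distributions.

- Uniform distributions have maximum entropy log₂(5) = 2.3219 bits
- The more "peaked" or concentrated a distribution, the lower its entropy

Entropies:
  H(A) = 1.2154 bits
  H(B) = 2.1559 bits
  H(C) = 2.3219 bits

Ranking: C > B > A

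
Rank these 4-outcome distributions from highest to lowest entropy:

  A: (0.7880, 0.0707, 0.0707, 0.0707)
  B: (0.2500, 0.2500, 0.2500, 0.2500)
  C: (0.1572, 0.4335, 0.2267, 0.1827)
B > C > A

Key insight: Entropy is maximized by uniform distributions and minimized by concentrated distributions.

- Uniform distributions have maximum entropy log₂(4) = 2.0000 bits
- The more "peaked" or concentrated a distribution, the lower its entropy

Entropies:
  H(A) = 1.0813 bits
  H(B) = 2.0000 bits
  H(C) = 1.8758 bits

Ranking: B > C > A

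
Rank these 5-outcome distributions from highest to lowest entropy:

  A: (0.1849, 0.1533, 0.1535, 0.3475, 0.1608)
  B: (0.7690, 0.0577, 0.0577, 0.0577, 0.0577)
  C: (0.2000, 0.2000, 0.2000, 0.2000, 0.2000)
C > A > B

Key insight: Entropy is maximized by uniform distributions and minimized by concentrated distributions.

- Uniform distributions have maximum entropy log₂(5) = 2.3219 bits
- The more "peaked" or concentrated a distribution, the lower its entropy

Entropies:
  H(A) = 2.2339 bits
  H(B) = 1.2418 bits
  H(C) = 2.3219 bits

Ranking: C > A > B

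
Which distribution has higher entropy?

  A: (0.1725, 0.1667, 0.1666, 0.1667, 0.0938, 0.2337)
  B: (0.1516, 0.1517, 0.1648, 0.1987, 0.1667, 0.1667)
B

Both distributions are close to uniform, making this a harder comparison.

H(A) = 2.5402 bits
H(B) = 2.5788 bits

The distribution closer to uniform has higher entropy.
Answer: B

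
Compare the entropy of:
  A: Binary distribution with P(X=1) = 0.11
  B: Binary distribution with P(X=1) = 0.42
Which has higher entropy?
B

For binary distributions, entropy is maximized at p=0.5 and decreases as p moves toward 0 or 1.

H(A) = H(0.11) = 0.4999 bits
H(B) = H(0.42) = 0.9815 bits

Distribution B (p=0.42) is closer to uniform (p=0.5), so it has higher entropy.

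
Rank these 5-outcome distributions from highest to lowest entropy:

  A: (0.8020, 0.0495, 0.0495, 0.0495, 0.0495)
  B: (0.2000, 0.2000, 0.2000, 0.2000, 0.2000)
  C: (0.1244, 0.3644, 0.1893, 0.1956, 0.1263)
B > C > A

Key insight: Entropy is maximized by uniform distributions and minimized by concentrated distributions.

- Uniform distributions have maximum entropy log₂(5) = 2.3219 bits
- The more "peaked" or concentrated a distribution, the lower its entropy

Entropies:
  H(A) = 1.1139 bits
  H(B) = 2.3219 bits
  H(C) = 2.1968 bits

Ranking: B > C > A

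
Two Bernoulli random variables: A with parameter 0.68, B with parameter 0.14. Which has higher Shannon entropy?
A

For binary distributions, entropy is maximized at p=0.5 and decreases as p moves toward 0 or 1.

H(A) = H(0.68) = 0.9044 bits
H(B) = H(0.14) = 0.5842 bits

Distribution A (p=0.68) is closer to uniform (p=0.5), so it has higher entropy.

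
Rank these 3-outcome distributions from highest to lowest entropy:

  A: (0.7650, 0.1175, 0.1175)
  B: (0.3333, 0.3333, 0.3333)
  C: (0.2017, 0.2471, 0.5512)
B > C > A

Key insight: Entropy is maximized by uniform distributions and minimized by concentrated distributions.

- Uniform distributions have maximum entropy log₂(3) = 1.5850 bits
- The more "peaked" or concentrated a distribution, the lower its entropy

Entropies:
  H(A) = 1.0216 bits
  H(B) = 1.5850 bits
  H(C) = 1.4379 bits

Ranking: B > C > A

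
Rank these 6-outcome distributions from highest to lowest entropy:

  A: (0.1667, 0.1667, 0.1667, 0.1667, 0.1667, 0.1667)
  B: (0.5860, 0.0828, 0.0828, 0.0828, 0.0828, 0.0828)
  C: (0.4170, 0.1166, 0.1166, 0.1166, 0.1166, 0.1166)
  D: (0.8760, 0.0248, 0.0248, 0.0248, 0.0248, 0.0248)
A > C > B > D

Key insight: Entropy is maximized by uniform distributions and minimized by concentrated distributions.

Entropies:
  H(A) = 2.5850 bits
  H(B) = 1.9398 bits
  H(C) = 2.3337 bits
  H(D) = 0.8287 bits

Ranking: A > C > B > D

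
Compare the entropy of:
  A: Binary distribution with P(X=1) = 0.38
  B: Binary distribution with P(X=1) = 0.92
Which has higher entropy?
A

For binary distributions, entropy is maximized at p=0.5 and decreases as p moves toward 0 or 1.

H(A) = H(0.38) = 0.9580 bits
H(B) = H(0.92) = 0.4022 bits

Distribution A (p=0.38) is closer to uniform (p=0.5), so it has higher entropy.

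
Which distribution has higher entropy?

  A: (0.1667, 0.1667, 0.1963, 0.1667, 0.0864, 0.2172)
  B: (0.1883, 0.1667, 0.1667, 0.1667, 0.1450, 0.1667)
B

Both distributions are close to uniform, making this a harder comparison.

H(A) = 2.5374 bits
H(B) = 2.5809 bits

The distribution closer to uniform has higher entropy.
Answer: B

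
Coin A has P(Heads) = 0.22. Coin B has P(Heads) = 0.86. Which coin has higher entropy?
A

For binary distributions, entropy is maximized at p=0.5 and decreases as p moves toward 0 or 1.

H(A) = H(0.22) = 0.7602 bits
H(B) = H(0.86) = 0.5842 bits

Distribution A (p=0.22) is closer to uniform (p=0.5), so it has higher entropy.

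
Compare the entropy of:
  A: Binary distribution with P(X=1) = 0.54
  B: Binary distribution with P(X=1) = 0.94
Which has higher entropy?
A

For binary distributions, entropy is maximized at p=0.5 and decreases as p moves toward 0 or 1.

H(A) = H(0.54) = 0.9954 bits
H(B) = H(0.94) = 0.3274 bits

Distribution A (p=0.54) is closer to uniform (p=0.5), so it has higher entropy.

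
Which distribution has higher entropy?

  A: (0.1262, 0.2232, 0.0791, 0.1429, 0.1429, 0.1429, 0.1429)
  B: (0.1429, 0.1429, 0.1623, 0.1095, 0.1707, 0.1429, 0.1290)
B

Both distributions are close to uniform, making this a harder comparison.

H(A) = 2.7536 bits
H(B) = 2.7947 bits

The distribution closer to uniform has higher entropy.
Answer: B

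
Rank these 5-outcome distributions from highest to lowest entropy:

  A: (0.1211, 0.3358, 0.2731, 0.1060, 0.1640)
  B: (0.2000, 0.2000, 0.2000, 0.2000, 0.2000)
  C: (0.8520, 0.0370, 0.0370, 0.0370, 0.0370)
B > A > C

Key insight: Entropy is maximized by uniform distributions and minimized by concentrated distributions.

- Uniform distributions have maximum entropy log₂(5) = 2.3219 bits
- The more "peaked" or concentrated a distribution, the lower its entropy

Entropies:
  H(A) = 2.1798 bits
  H(B) = 2.3219 bits
  H(C) = 0.9008 bits

Ranking: B > A > C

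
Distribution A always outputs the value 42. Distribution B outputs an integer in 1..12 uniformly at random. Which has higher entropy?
B

A is deterministic, so H(A) = 0. B is uniform over 12 outcomes, so H(B) = log₂(12) = 3.585 bits. Any distribution with genuine randomness has higher entropy than a deterministic one.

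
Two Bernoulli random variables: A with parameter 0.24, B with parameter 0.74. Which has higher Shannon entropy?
B

For binary distributions, entropy is maximized at p=0.5 and decreases as p moves toward 0 or 1.

H(A) = H(0.24) = 0.7950 bits
H(B) = H(0.74) = 0.8267 bits

Distribution B (p=0.74) is closer to uniform (p=0.5), so it has higher entropy.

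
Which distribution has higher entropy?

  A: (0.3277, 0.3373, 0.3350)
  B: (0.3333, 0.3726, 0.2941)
A

Both distributions are close to uniform, making this a harder comparison.

H(A) = 1.5849 bits
H(B) = 1.5783 bits

The distribution closer to uniform has higher entropy.
Answer: A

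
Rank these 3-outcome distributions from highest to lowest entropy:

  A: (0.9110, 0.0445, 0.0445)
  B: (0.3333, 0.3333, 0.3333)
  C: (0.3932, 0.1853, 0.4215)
B > C > A

Key insight: Entropy is maximized by uniform distributions and minimized by concentrated distributions.

- Uniform distributions have maximum entropy log₂(3) = 1.5850 bits
- The more "peaked" or concentrated a distribution, the lower its entropy

Entropies:
  H(A) = 0.5221 bits
  H(B) = 1.5850 bits
  H(C) = 1.5056 bits

Ranking: B > C > A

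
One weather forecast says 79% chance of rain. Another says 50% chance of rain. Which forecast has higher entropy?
50% forecast

Treat each forecast as a Bernoulli distribution. Binary entropy is maximized at p=0.5 and falls off symmetrically toward 0 or 1. The 50% forecast is closer to 50%, so it is more uncertain. H(79%) ≈ 0.741 bits, H(50%) ≈ 1.000 bits.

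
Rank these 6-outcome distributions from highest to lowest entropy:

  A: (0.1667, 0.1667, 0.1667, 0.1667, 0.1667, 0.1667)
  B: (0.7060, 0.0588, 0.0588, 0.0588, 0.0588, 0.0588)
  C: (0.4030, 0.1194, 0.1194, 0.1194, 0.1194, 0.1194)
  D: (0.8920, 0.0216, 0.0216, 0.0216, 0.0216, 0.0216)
A > C > B > D

Key insight: Entropy is maximized by uniform distributions and minimized by concentrated distributions.

Entropies:
  H(A) = 2.5850 bits
  H(B) = 1.5565 bits
  H(C) = 2.3589 bits
  H(D) = 0.7446 bits

Ranking: A > C > B > D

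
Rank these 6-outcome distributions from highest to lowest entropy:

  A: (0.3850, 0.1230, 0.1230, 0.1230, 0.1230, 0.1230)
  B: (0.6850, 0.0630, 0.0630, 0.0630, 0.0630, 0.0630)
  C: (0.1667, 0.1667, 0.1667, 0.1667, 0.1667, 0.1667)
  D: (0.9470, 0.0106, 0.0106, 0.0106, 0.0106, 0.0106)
C > A > B > D

Key insight: Entropy is maximized by uniform distributions and minimized by concentrated distributions.

Entropies:
  H(A) = 2.3895 bits
  H(B) = 1.6303 bits
  H(C) = 2.5850 bits
  H(D) = 0.4221 bits

Ranking: C > A > B > D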